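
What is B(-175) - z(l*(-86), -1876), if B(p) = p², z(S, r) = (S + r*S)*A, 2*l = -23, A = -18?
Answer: -33348125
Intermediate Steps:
l = -23/2 (l = (½)*(-23) = -23/2 ≈ -11.500)
z(S, r) = -18*S - 18*S*r (z(S, r) = (S + r*S)*(-18) = (S + S*r)*(-18) = -18*S - 18*S*r)
B(-175) - z(l*(-86), -1876) = (-175)² - (-18)*(-23/2*(-86))*(1 - 1876) = 30625 - (-18)*989*(-1875) = 30625 - 1*33378750 = 30625 - 33378750 = -33348125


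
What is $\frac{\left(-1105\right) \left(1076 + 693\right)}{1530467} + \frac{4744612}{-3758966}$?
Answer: $- \frac{7304646043737}{2876486708561} \approx -2.5394$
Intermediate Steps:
$\frac{\left(-1105\right) \left(1076 + 693\right)}{1530467} + \frac{4744612}{-3758966} = \left(-1105\right) 1769 \cdot \frac{1}{1530467} + 4744612 \left(- \frac{1}{3758966}\right) = \left(-1954745\right) \frac{1}{1530467} - \frac{2372306}{1879483} = - \frac{1954745}{1530467} - \frac{2372306}{1879483} = - \frac{7304646043737}{2876486708561}$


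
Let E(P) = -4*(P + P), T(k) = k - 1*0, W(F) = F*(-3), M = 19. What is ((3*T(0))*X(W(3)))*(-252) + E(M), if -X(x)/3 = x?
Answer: -152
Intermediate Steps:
W(F) = -3*F
X(x) = -3*x
T(k) = k (T(k) = k + 0 = k)
E(P) = -8*P
((3*T(0))*X(W(3)))*(-252) + E(M) = ((3*0)*(-(-9)*3))*(-252) - 8*19 = (0*(-3*(-9)))*(-252) - 152 = (0*27)*(-252) - 152 = 0*(-252) - 152 = 0 - 152 = -152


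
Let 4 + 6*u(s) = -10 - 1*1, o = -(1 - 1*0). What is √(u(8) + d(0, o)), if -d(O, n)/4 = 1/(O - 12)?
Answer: I*√78/6 ≈ 1.472*I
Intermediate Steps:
o = -1 (o = -(1 + 0) = -1*1 = -1)
d(O, n) = -4/(-12 + O) (d(O, n) = -4/(O - 12) = -4/(-12 + O))
u(s) = -5/2 (u(s) = -⅔ + (-10 - 1*1)/6 = -⅔ + (-10 - 1)/6 = -⅔ + (⅙)*(-11) = -⅔ - 11/6 = -5/2)
√(u(8) + d(0, o)) = √(-5/2 - 4/(-12 + 0)) = √(-5/2 - 4/(-12)) = √(-5/2 - 4*(-1/12)) = √(-5/2 + ⅓) = √(-13/6) = I*√78/6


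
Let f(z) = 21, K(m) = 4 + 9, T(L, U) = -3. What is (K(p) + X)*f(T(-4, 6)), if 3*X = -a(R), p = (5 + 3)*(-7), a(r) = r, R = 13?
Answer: 182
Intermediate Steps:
p = -56 (p = 8*(-7) = -56)
K(m) = 13
X = -13/3 (X = (-1*13)/3 = (1/3)*(-13) = -13/3 ≈ -4.3333)
(K(p) + X)*f(T(-4, 6)) = (13 - 13/3)*21 = (26/3)*21 = 182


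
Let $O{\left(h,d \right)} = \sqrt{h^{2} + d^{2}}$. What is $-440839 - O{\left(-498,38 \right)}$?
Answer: $-440839 - 2 \sqrt{62362} \approx -4.4134 \cdot 10^{5}$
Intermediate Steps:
$O{\left(h,d \right)} = \sqrt{d^{2} + h^{2}}$
$-440839 - O{\left(-498,38 \right)} = -440839 - \sqrt{38^{2} + \left(-498\right)^{2}} = -440839 - \sqrt{1444 + 248004} = -440839 - \sqrt{249448} = -440839 - 2 \sqrt{62362}$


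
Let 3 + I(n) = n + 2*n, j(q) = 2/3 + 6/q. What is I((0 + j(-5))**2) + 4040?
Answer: 302839/75 ≈ 4037.9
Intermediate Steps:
j(q) = 2/3 + 6/q (j(q) = 2*(1/3) + 6/q = 2/3 + 6/q)
I(n) = -3 + 3*n (I(n) = -3 + (n + 2*n) = -3 + 3*n)
I((0 + j(-5))**2) + 4040 = (-3 + 3*(0 + (2/3 + 6/(-5)))**2) + 4040 = (-3 + 3*(0 + (2/3 + 6*(-1/5)))**2) + 4040 = (-3 + 3*(0 + (2/3 - 6/5))**2) + 4040 = (-3 + 3*(0 - 8/15)**2) + 4040 = (-3 + 3*(-8/15)**2) + 4040 = (-3 + 3*(64/225)) + 4040 = (-3 + 64/75) + 4040 = -161/75 + 4040 = 302839/75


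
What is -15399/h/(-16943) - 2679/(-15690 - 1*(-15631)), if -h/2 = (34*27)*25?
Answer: 231490413751/5098148700 ≈ 45.407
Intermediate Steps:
h = -45900 (h = -2*34*27*25 = -1836*25 = -2*22950 = -45900)
-15399/h/(-16943) - 2679/(-15690 - 1*(-15631)) = -15399/(-45900)/(-16943) - 2679/(-15690 - 1*(-15631)) = -15399*(-1/45900)*(-1/16943) - 2679/(-15690 + 15631) = (1711/5100)*(-1/16943) - 2679/(-59) = -1711/86409300 - 2679*(-1/59) = -1711/86409300 + 2679/59 = 231490413751/5098148700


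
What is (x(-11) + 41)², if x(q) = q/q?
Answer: 1764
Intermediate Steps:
x(q) = 1
(x(-11) + 41)² = (1 + 41)² = 42² = 1764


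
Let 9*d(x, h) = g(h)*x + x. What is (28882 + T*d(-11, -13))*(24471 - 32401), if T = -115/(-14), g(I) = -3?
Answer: -14439189830/63 ≈ -2.2919e+8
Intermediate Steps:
d(x, h) = -2*x/9 (d(x, h) = (-3*x + x)/9 = (-2*x)/9 = -2*x/9)
T = 115/14 (T = -115*(-1/14) = 115/14 ≈ 8.2143)
(28882 + T*d(-11, -13))*(24471 - 32401) = (28882 + 115*(-2/9*(-11))/14)*(24471 - 32401) = (28882 + (115/14)*(22/9))*(-7930) = (28882 + 1265/63)*(-7930) = (1820831/63)*(-7930) = -14439189830/63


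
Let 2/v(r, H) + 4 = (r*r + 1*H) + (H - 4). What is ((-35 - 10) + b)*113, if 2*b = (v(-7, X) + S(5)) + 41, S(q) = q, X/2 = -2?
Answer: -81925/33 ≈ -2482.6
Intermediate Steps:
X = -4 (X = 2*(-2) = -4)
v(r, H) = 2/(-8 + r² + 2*H) (v(r, H) = 2/(-4 + ((r*r + 1*H) + (H - 4))) = 2/(-4 + ((r² + H) + (-4 + H))) = 2/(-4 + ((H + r²) + (-4 + H))) = 2/(-4 + (-4 + r² + 2*H)) = 2/(-8 + r² + 2*H))
b = 760/33 (b = ((2/(-8 + (-7)² + 2*(-4)) + 5) + 41)/2 = ((2/(-8 + 49 - 8) + 5) + 41)/2 = ((2/33 + 5) + 41)/2 = (167/33 + 41)/2 = (½)*(1520/33) = 760/33 ≈ 23.030)
((-35 - 10) + b)*113 = ((-35 - 10) + 760/33)*113 = (-45 + 760/33)*113 = -725/33*113 = -81925/33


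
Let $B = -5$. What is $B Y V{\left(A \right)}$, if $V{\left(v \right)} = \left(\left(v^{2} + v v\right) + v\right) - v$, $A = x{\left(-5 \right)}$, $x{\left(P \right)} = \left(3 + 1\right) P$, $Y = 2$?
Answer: $-8000$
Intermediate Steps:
$x{\left(P \right)} = 4 P$
$A = -20$ ($A = 4 \left(-5\right) = -20$)
$V{\left(v \right)} = 2 v^{2}$ ($V{\left(v \right)} = \left(\left(v^{2} + v^{2}\right) + v\right) - v = \left(2 v^{2} + v\right) - v = \left(v + 2 v^{2}\right) - v = 2 v^{2}$)
$B Y V{\left(A \right)} = \left(-5\right) 2 \cdot 2 \left(-20\right)^{2} = - 10 \cdot 2 \cdot 400 = \left(-10\right) 800 = -8000$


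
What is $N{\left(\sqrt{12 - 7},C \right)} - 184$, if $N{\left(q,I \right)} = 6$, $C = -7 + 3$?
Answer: $-178$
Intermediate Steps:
$C = -4$
$N{\left(\sqrt{12 - 7},C \right)} - 184 = 6 - 184 = -178$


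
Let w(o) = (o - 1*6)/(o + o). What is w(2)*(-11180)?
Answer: 11180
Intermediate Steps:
w(o) = (-6 + o)/(2*o) (w(o) = (o - 6)/((2*o)) = (-6 + o)*(1/(2*o)) = (-6 + o)/(2*o))
w(2)*(-11180) = ((1/2)*(-6 + 2)/2)*(-11180) = ((1/2)*(1/2)*(-4))*(-11180) = -1*(-11180) = 11180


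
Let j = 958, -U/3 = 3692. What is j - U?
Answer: 12034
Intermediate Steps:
U = -11076 (U = -3*3692 = -11076)
j - U = 958 - 1*(-11076) = 958 + 11076 = 12034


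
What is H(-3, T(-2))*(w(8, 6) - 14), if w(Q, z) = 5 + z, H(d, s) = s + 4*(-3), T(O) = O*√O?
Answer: 36 + 6*I*√2 ≈ 36.0 + 8.4853*I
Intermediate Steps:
T(O) = O^(3/2)
H(d, s) = -12 + s (H(d, s) = s - 12 = -12 + s)
H(-3, T(-2))*(w(8, 6) - 14) = (-12 + (-2)^(3/2))*((5 + 6) - 14) = (-12 - 2*I*√2)*(11 - 14) = (-12 - 2*I*√2)*(-3) = 36 + 6*I*√2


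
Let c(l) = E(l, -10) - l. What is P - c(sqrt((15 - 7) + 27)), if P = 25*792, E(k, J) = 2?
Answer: 19798 + sqrt(35) ≈ 19804.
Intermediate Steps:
P = 19800
c(l) = 2 - l
P - c(sqrt((15 - 7) + 27)) = 19800 - (2 - sqrt((15 - 7) + 27)) = 19800 - (2 - sqrt(8 + 27)) = 19800 - (2 - sqrt(35)) = 19800 + (-2 + sqrt(35)) = 19798 + sqrt(35)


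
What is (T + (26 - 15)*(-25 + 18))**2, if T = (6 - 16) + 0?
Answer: 7569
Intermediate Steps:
T = -10 (T = -10 + 0 = -10)
(T + (26 - 15)*(-25 + 18))**2 = (-10 + (26 - 15)*(-25 + 18))**2 = (-10 + 11*(-7))**2 = (-10 - 77)**2 = (-87)**2 = 7569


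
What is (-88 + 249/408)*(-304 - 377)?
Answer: 8093685/136 ≈ 59512.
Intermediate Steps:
(-88 + 249/408)*(-304 - 377) = (-88 + 249*(1/408))*(-681) = (-88 + 83/136)*(-681) = -11885/136*(-681) = 8093685/136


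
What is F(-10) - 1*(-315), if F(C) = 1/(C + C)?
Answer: 6299/20 ≈ 314.95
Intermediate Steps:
F(C) = 1/(2*C)
F(-10) - 1*(-315) = (½)/(-10) - 1*(-315) = (½)*(-⅒) + 315 = -1/20 + 315 = 6299/20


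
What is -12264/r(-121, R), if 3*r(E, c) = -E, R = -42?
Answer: -36792/121 ≈ -304.07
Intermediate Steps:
r(E, c) = -E/3 (r(E, c) = (-E)/3 = -E/3)
-12264/r(-121, R) = -12264/((-⅓*(-121))) = -12264/121/3 = -12264*3/121 = -36792/121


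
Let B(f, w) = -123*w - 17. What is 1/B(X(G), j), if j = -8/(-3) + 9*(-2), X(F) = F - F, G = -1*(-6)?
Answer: 1/1869 ≈ 0.00053505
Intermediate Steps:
G = 6
X(F) = 0
j = -46/3 (j = -8*(-⅓) - 18 = 8/3 - 18 = -46/3 ≈ -15.333)
B(f, w) = -17 - 123*w
1/B(X(G), j) = 1/(-17 - 123*(-46/3)) = 1/(-17 + 1886) = 1/1869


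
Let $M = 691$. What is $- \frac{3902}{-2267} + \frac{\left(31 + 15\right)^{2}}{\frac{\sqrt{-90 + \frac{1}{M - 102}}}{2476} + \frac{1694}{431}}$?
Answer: $\frac{1153368322693941922138}{2135515043585164641} - \frac{973242003376 i \sqrt{31222301}}{10362005063712753} \approx 540.09 - 0.52482 i$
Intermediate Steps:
$- \frac{3902}{-2267} + \frac{\left(31 + 15\right)^{2}}{\frac{\sqrt{-90 + \frac{1}{M - 102}}}{2476} + \frac{1694}{431}} = - \frac{3902}{-2267} + \frac{\left(31 + 15\right)^{2}}{\frac{\sqrt{-90 + \frac{1}{691 - 102}}}{2476} + \frac{1694}{431}} = \left(-3902\right) \left(- \frac{1}{2267}\right) + \frac{46^{2}}{\sqrt{-90 + \frac{1}{589}} \cdot \frac{1}{2476} + 1694 \cdot \frac{1}{431}} = \frac{3902}{2267} + \frac{2116}{\sqrt{-90 + \frac{1}{589}} \cdot \frac{1}{2476} + \frac{1694}{431}} = \frac{3902}{2267} + \frac{2116}{\sqrt{- \frac{53009}{589}} \cdot \frac{1}{2476} + \frac{1694}{431}} = \frac{3902}{2267} + \frac{2116}{\frac{i \sqrt{31222301}}{589} \cdot \frac{1}{2476} + \frac{1694}{431}} = \frac{3902}{2267} + \frac{2116}{\frac{i \sqrt{31222301}}{1458364} + \frac{1694}{431}} = \frac{3902}{2267} + \frac{2116}{\frac{1694}{431} + \frac{i \sqrt{31222301}}{1458364}}$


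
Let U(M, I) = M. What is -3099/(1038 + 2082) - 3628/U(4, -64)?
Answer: -944313/1040 ≈ -907.99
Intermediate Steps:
-3099/(1038 + 2082) - 3628/U(4, -64) = -3099/(1038 + 2082) - 3628/4 = -3099/3120 - 3628*¼ = -3099*1/3120 - 907 = -1033/1040 - 907 = -944313/1040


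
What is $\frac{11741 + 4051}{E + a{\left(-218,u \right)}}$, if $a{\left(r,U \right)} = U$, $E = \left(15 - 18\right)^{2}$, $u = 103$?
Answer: $141$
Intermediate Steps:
$E = 9$ ($E = \left(-3\right)^{2} = 9$)
$\frac{11741 + 4051}{E + a{\left(-218,u \right)}} = \frac{11741 + 4051}{9 + 103} = \frac{15792}{112} = 15792 \cdot \frac{1}{112} = 141$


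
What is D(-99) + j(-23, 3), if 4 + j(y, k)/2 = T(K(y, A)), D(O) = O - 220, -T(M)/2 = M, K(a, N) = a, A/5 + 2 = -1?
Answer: -235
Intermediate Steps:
A = -15 (A = -10 + 5*(-1) = -10 - 5 = -15)
T(M) = -2*M
D(O) = -220 + O
j(y, k) = -8 - 4*y (j(y, k) = -8 + 2*(-2*y) = -8 - 4*y)
D(-99) + j(-23, 3) = (-220 - 99) + (-8 - 4*(-23)) = -319 + (-8 + 92) = -319 + 84 = -235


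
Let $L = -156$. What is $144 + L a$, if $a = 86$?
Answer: $-13272$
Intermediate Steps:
$144 + L a = 144 - 13416 = -13272$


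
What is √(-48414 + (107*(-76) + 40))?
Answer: I*√56506 ≈ 237.71*I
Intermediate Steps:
√(-48414 + (107*(-76) + 40)) = √(-48414 + (-8132 + 40)) = √(-48414 - 8092) = √(-56506) = I*√56506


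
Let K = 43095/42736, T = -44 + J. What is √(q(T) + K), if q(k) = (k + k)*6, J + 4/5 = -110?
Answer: I*√5298148764015/53420 ≈ 43.088*I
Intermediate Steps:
J = -554/5 (J = -⅘ - 110 = -554/5 ≈ -110.80)
T = -774/5 (T = -44 - 554/5 = -774/5 ≈ -154.80)
K = 43095/42736 (K = 43095*(1/42736) = 43095/42736 ≈ 1.0084)
q(k) = 12*k (q(k) = (2*k)*6 = 12*k)
√(q(T) + K) = √(12*(-774/5) + 43095/42736) = √(-9288/5 + 43095/42736) = √(-396716493/213680) = I*√5298148764015/53420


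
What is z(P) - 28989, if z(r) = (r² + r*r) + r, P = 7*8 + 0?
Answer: -22661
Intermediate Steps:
P = 56 (P = 56 + 0 = 56)
z(r) = r + 2*r² (z(r) = (r² + r²) + r = 2*r² + r = r + 2*r²)
z(P) - 28989 = 56*(1 + 2*56) - 28989 = 56*(1 + 112) - 28989 = 56*113 - 28989 = 6328 - 28989 = -22661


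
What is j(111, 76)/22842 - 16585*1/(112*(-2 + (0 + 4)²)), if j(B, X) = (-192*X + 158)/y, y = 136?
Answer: -3221508377/304438176 ≈ -10.582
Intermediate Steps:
j(B, X) = 79/68 - 24*X/17 (j(B, X) = (-192*X + 158)/136 = (158 - 192*X)*(1/136) = 79/68 - 24*X/17)
j(111, 76)/22842 - 16585*1/(112*(-2 + (0 + 4)²)) = (79/68 - 24/17*76)/22842 - 16585*1/(112*(-2 + (0 + 4)²)) = (79/68 - 1824/17)*(1/22842) - 16585*1/(112*(-2 + 4²)) = -7217/68*1/22842 - 16585*1/(112*(-2 + 16)) = -7217/1553256 - 16585/(112*14) = -7217/1553256 - 16585/1568 = -3221508377/304438176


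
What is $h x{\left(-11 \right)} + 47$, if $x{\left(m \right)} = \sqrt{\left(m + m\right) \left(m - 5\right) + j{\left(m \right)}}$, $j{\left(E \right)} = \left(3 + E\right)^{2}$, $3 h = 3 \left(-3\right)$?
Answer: $47 - 12 \sqrt{26} \approx -14.188$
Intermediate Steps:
$h = -3$ ($h = \frac{3 \left(-3\right)}{3} = \frac{1}{3} \left(-9\right) = -3$)
$x{\left(m \right)} = \sqrt{\left(3 + m\right)^{2} + 2 m \left(-5 + m\right)}$ ($x{\left(m \right)} = \sqrt{\left(m + m\right) \left(m - 5\right) + \left(3 + m\right)^{2}} = \sqrt{2 m \left(-5 + m\right) + \left(3 + m\right)^{2}} = \sqrt{\left(3 + m\right)^{2} + 2 m \left(-5 + m\right)}$)
$h x{\left(-11 \right)} + 47 = - 3 \sqrt{9 - -44 + 3 \left(-11\right)^{2}} + 47 = - 3 \sqrt{9 + 44 + 3 \cdot 121} + 47 = - 3 \sqrt{9 + 44 + 363} + 47 = - 3 \sqrt{416} + 47 = - 3 \cdot 4 \sqrt{26} + 47 = - 12 \sqrt{26} + 47 = 47 - 12 \sqrt{26}$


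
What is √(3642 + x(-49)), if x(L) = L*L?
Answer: √6043 ≈ 77.737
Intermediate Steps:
x(L) = L²
√(3642 + x(-49)) = √(3642 + (-49)²) = √(3642 + 2401) = √6043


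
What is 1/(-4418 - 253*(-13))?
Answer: -1/1129 ≈ -0.00088574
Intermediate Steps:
1/(-4418 - 253*(-13)) = 1/(-4418 + 3289) = 1/(-1129) = -1/1129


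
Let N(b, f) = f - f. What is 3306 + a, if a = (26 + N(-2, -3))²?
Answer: 3982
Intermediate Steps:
N(b, f) = 0
a = 676 (a = (26 + 0)² = 26² = 676)
3306 + a = 3306 + 676 = 3982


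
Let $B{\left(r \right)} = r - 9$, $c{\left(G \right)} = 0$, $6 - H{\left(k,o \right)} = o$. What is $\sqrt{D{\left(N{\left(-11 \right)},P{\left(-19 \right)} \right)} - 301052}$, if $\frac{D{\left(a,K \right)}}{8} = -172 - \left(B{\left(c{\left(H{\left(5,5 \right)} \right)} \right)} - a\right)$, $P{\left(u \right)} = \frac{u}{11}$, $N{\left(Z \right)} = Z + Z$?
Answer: $2 i \sqrt{75633} \approx 550.03 i$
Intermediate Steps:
$N{\left(Z \right)} = 2 Z$
$P{\left(u \right)} = \frac{u}{11}$ ($P{\left(u \right)} = u \frac{1}{11} = \frac{u}{11}$)
$H{\left(k,o \right)} = 6 - o$
$B{\left(r \right)} = -9 + r$
$D{\left(a,K \right)} = -1304 + 8 a$ ($D{\left(a,K \right)} = 8 \left(-172 - \left(\left(-9 + 0\right) - a\right)\right) = 8 \left(-172 - \left(-9 - a\right)\right) = 8 \left(-172 + \left(9 + a\right)\right) = 8 \left(-163 + a\right) = -1304 + 8 a$)
$\sqrt{D{\left(N{\left(-11 \right)},P{\left(-19 \right)} \right)} - 301052} = \sqrt{\left(-1304 + 8 \cdot 2 \left(-11\right)\right) - 301052} = \sqrt{\left(-1304 + 8 \left(-22\right)\right) - 301052} = \sqrt{\left(-1304 - 176\right) - 301052} = \sqrt{-1480 - 301052} = \sqrt{-302532} = 2 i \sqrt{75633}$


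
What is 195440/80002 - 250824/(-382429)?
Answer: 47404172704/15297542429 ≈ 3.0988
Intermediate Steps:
195440/80002 - 250824/(-382429) = 195440*(1/80002) - 250824*(-1/382429) = 97720/40001 + 250824/382429 = 47404172704/15297542429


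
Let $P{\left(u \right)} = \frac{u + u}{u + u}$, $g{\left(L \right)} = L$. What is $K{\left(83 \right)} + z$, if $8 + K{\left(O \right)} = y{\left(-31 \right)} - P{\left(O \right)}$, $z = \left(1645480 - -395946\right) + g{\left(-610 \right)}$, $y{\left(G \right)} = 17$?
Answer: $2040824$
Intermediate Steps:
$P{\left(u \right)} = 1$ ($P{\left(u \right)} = \frac{2 u}{2 u} = 2 u \frac{1}{2 u} = 1$)
$z = 2040816$ ($z = \left(1645480 - -395946\right) - 610 = \left(1645480 + \left(-29329 + 425275\right)\right) - 610 = \left(1645480 + 395946\right) - 610 = 2041426 - 610 = 2040816$)
$K{\left(O \right)} = 8$ ($K{\left(O \right)} = -8 + \left(17 - 1\right) = -8 + 16 = 8$)
$K{\left(83 \right)} + z = 8 + 2040816 = 2040824$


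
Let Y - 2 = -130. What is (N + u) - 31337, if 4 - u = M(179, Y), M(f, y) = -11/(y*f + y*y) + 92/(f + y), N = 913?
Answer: -66197849/2176 ≈ -30422.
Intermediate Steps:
Y = -128 (Y = 2 - 130 = -128)
M(f, y) = -11/(y² + f*y) + 92/(f + y) (M(f, y) = -11/(f*y + y²) + 92/(f + y) = -11/(y² + f*y) + 92/(f + y))
u = 4775/2176 (u = 4 - (-11 + 92*(-128))/((-128)*(179 - 128)) = 4 - (-1)*(-11 - 11776)/(128*51) = 4 - (-1)*(-11787)/(128*51) = 4 - 1*3929/2176 = 4 - 3929/2176 = 4775/2176 ≈ 2.1944)
(N + u) - 31337 = (913 + 4775/2176) - 31337 = 1991463/2176 - 31337 = -66197849/2176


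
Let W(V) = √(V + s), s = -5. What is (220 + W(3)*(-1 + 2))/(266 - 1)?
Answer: 44/53 + I*√2/265 ≈ 0.83019 + 0.0053367*I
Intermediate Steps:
W(V) = √(-5 + V) (W(V) = √(V - 5) = √(-5 + V))
(220 + W(3)*(-1 + 2))/(266 - 1) = (220 + √(-5 + 3)*(-1 + 2))/(266 - 1) = (220 + √(-2)*1)/265 = (220 + (I*√2)*1)*(1/265) = (220 + I*√2)*(1/265) = 44/53 + I*√2/265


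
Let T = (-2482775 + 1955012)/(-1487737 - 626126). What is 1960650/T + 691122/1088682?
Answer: 250671802162613777/31920337687 ≈ 7.8530e+6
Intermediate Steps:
T = 175921/704621 (T = -527763/(-2113863) = -527763*(-1/2113863) = 175921/704621 ≈ 0.24967)
1960650/T + 691122/1088682 = 1960650/(175921/704621) + 691122/1088682 = 1960650*(704621/175921) + 691122*(1/1088682) = 1381515163650/175921 + 115187/181447 = 250671802162613777/31920337687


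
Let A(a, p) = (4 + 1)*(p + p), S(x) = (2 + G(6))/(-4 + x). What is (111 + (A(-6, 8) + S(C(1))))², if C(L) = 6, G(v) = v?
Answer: 38025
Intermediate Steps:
S(x) = 8/(-4 + x) (S(x) = (2 + 6)/(-4 + x) = 8/(-4 + x))
A(a, p) = 10*p (A(a, p) = 5*(2*p) = 10*p)
(111 + (A(-6, 8) + S(C(1))))² = (111 + (10*8 + 8/(-4 + 6)))² = (111 + (80 + 8/2))² = (111 + (80 + 8*(½)))² = (111 + (80 + 4))² = (111 + 84)² = 195² = 38025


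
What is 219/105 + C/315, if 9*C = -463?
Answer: 1090/567 ≈ 1.9224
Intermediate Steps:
C = -463/9 (C = (⅑)*(-463) = -463/9 ≈ -51.444)
219/105 + C/315 = 219/105 - 463/9/315 = 219*(1/105) - 463/9*1/315 = 73/35 - 463/2835 = 1090/567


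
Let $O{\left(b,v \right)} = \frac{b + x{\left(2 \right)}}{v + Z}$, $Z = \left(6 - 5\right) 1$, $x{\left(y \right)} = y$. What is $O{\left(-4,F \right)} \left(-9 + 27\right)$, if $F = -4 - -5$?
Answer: $-18$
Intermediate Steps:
$F = 1$ ($F = -4 + 5 = 1$)
$Z = 1$ ($Z = 1 \cdot 1 = 1$)
$O{\left(b,v \right)} = \frac{2 + b}{1 + v}$ ($O{\left(b,v \right)} = \frac{b + 2}{v + 1} = \frac{2 + b}{1 + v}$)
$O{\left(-4,F \right)} \left(-9 + 27\right) = \frac{2 - 4}{1 + 1} \left(-9 + 27\right) = \frac{1}{2} \left(-2\right) 18 = \left(-1\right) 18 = -18$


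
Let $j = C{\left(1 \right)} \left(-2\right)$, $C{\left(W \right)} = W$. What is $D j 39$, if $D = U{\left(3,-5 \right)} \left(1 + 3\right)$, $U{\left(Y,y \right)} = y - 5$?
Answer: $3120$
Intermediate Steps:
$U{\left(Y,y \right)} = -5 + y$
$D = -40$ ($D = \left(-5 - 5\right) \left(1 + 3\right) = \left(-10\right) 4 = -40$)
$j = -2$ ($j = 1 \left(-2\right) = -2$)
$D j 39 = \left(-40\right) \left(-2\right) 39 = 80 \cdot 39 = 3120$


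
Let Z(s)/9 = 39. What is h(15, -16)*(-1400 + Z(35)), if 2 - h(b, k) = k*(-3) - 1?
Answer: 47205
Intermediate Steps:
Z(s) = 351 (Z(s) = 9*39 = 351)
h(b, k) = 3 + 3*k (h(b, k) = 2 - (k*(-3) - 1) = 2 - (-3*k - 1) = 2 - (-1 - 3*k) = 2 + (1 + 3*k) = 3 + 3*k)
h(15, -16)*(-1400 + Z(35)) = (3 + 3*(-16))*(-1400 + 351) = (3 - 48)*(-1049) = -45*(-1049) = 47205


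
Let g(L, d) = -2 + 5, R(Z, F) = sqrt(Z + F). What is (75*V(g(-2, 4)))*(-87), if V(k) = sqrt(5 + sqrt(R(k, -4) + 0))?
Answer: -6525*sqrt(5 + sqrt(I)) ≈ -15618.0 - 963.83*I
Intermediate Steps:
R(Z, F) = sqrt(F + Z)
g(L, d) = 3
V(k) = sqrt(5 + (-4 + k)**(1/4)) (V(k) = sqrt(5 + sqrt(sqrt(-4 + k) + 0)) = sqrt(5 + sqrt(sqrt(-4 + k))) = sqrt(5 + (-4 + k)**(1/4)))
(75*V(g(-2, 4)))*(-87) = (75*sqrt(5 + (-4 + 3)**(1/4)))*(-87) = (75*sqrt(5 + (-1)**(1/4)))*(-87) = -6525*sqrt(5 + (-1)**(1/4))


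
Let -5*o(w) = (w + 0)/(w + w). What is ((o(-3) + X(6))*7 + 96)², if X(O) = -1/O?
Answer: 1993744/225 ≈ 8861.1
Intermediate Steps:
o(w) = -⅒ (o(w) = -(w + 0)/(5*(w + w)) = -w/(5*(2*w)) = -w*1/(2*w)/5 = -⅕*½ = -⅒)
((o(-3) + X(6))*7 + 96)² = ((-⅒ - 1/6)*7 + 96)² = ((-⅒ - 1*⅙)*7 + 96)² = ((-⅒ - ⅙)*7 + 96)² = (-4/15*7 + 96)² = (-28/15 + 96)² = (1412/15)² = 1993744/225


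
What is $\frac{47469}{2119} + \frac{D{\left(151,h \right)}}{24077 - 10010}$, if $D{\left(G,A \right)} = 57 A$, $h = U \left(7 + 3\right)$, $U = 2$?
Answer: $\frac{223387361}{9935991} \approx 22.483$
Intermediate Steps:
$h = 20$ ($h = 2 \left(7 + 3\right) = 2 \cdot 10 = 20$)
$\frac{47469}{2119} + \frac{D{\left(151,h \right)}}{24077 - 10010} = \frac{47469}{2119} + \frac{57 \cdot 20}{24077 - 10010} = 47469 \cdot \frac{1}{2119} + \frac{1140}{14067} = \frac{47469}{2119} + 1140 \cdot \frac{1}{14067} = \frac{47469}{2119} + \frac{380}{4689} = \frac{223387361}{9935991}$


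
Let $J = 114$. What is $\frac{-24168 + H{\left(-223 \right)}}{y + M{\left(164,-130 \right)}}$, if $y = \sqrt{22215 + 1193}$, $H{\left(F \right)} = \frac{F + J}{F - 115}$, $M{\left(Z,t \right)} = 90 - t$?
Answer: $- \frac{40843375}{191984} + \frac{8168675 \sqrt{1463}}{2111824} \approx -64.793$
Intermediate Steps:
$H{\left(F \right)} = \frac{114 + F}{-115 + F}$ ($H{\left(F \right)} = \frac{F + 114}{F - 115} = \frac{114 + F}{-115 + F}$)
$y = 4 \sqrt{1463}$ ($y = \sqrt{23408} = 4 \sqrt{1463} \approx 153.0$)
$\frac{-24168 + H{\left(-223 \right)}}{y + M{\left(164,-130 \right)}} = \frac{-24168 + \frac{114 - 223}{-115 - 223}}{4 \sqrt{1463} + \left(90 - -130\right)} = \frac{-24168 + \frac{1}{-338} \left(-109\right)}{4 \sqrt{1463} + \left(90 + 130\right)} = \frac{-24168 - - \frac{109}{338}}{4 \sqrt{1463} + 220} = \frac{-24168 + \frac{109}{338}}{220 + 4 \sqrt{1463}} = - \frac{8168675}{338 \left(220 + 4 \sqrt{1463}\right)}$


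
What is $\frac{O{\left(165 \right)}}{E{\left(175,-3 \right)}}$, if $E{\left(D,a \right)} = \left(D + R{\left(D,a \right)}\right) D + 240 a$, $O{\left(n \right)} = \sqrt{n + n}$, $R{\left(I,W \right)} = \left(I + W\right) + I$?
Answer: $\frac{\sqrt{330}}{90630} \approx 0.00020044$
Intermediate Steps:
$R{\left(I,W \right)} = W + 2 I$
$O{\left(n \right)} = \sqrt{2} \sqrt{n}$ ($O{\left(n \right)} = \sqrt{2 n} = \sqrt{2} \sqrt{n}$)
$E{\left(D,a \right)} = 240 a + D \left(a + 3 D\right)$ ($E{\left(D,a \right)} = \left(D + \left(a + 2 D\right)\right) D + 240 a = \left(a + 3 D\right) D + 240 a = D \left(a + 3 D\right) + 240 a = 240 a + D \left(a + 3 D\right)$)
$\frac{O{\left(165 \right)}}{E{\left(175,-3 \right)}} = \frac{\sqrt{2} \sqrt{165}}{3 \cdot 175^{2} + 240 \left(-3\right) + 175 \left(-3\right)} = \frac{\sqrt{330}}{3 \cdot 30625 - 720 - 525} = \frac{\sqrt{330}}{91875 - 720 - 525} = \frac{\sqrt{330}}{90630}$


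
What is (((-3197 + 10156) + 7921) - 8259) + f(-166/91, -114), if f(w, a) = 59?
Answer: 6680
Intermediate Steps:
(((-3197 + 10156) + 7921) - 8259) + f(-166/91, -114) = (((-3197 + 10156) + 7921) - 8259) + 59 = ((6959 + 7921) - 8259) + 59 = (14880 - 8259) + 59 = 6621 + 59 = 6680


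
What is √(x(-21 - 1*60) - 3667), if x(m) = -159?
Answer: I*√3826 ≈ 61.855*I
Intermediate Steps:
√(x(-21 - 1*60) - 3667) = √(-159 - 3667) = √(-3826) = I*√3826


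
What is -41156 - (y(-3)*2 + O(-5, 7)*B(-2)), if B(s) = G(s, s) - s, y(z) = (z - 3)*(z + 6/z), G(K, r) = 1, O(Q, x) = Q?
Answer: -41201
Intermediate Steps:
y(z) = (-3 + z)*(z + 6/z)
B(s) = 1 - s
-41156 - (y(-3)*2 + O(-5, 7)*B(-2)) = -41156 - ((6 + (-3)² - 18/(-3) - 3*(-3))*2 - 5*(1 - 1*(-2))) = -41156 - ((6 + 9 - 18*(-⅓) + 9)*2 - 5*(1 + 2)) = -41156 - ((6 + 9 + 6 + 9)*2 - 5*3) = -41156 - (30*2 - 15) = -41156 - (60 - 15) = -41156 - 1*45 = -41156 - 45 = -41201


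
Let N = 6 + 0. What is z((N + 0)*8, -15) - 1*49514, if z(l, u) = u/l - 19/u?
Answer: -11883131/240 ≈ -49513.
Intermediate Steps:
N = 6
z(l, u) = -19/u + u/l
z((N + 0)*8, -15) - 1*49514 = (-19/(-15) - 15*1/(8*(6 + 0))) - 1*49514 = (-19*(-1/15) - 15/(6*8)) - 49514 = (19/15 - 15/48) - 49514 = (19/15 - 15*1/48) - 49514 = (19/15 - 5/16) - 49514 = 229/240 - 49514 = -11883131/240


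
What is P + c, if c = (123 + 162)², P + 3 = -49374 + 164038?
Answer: 195886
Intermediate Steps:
P = 114661 (P = -3 + (-49374 + 164038) = -3 + 114664 = 114661)
c = 81225 (c = 285² = 81225)
P + c = 114661 + 81225 = 195886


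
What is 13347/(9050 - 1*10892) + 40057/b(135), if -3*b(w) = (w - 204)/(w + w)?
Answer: 6640547133/14122 ≈ 4.7023e+5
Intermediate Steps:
b(w) = -(-204 + w)/(6*w) (b(w) = -(w - 204)/(3*(w + w)) = -(-204 + w)/(3*(2*w)) = -(-204 + w)*1/(2*w)/3 = -(-204 + w)/(6*w))
13347/(9050 - 1*10892) + 40057/b(135) = 13347/(9050 - 1*10892) + 40057/(((⅙)*(204 - 1*135)/135)) = 13347/(9050 - 10892) + 40057/(((⅙)*(1/135)*(204 - 135))) = 13347/(-1842) + 40057/(((⅙)*(1/135)*69)) = 13347*(-1/1842) + 40057/(23/270) = -4449/614 + 40057*(270/23) = -4449/614 + 10815390/23 = 6640547133/14122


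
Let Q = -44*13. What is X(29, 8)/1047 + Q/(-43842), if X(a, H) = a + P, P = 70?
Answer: 823207/7650429 ≈ 0.10760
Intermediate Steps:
X(a, H) = 70 + a (X(a, H) = a + 70 = 70 + a)
Q = -572
X(29, 8)/1047 + Q/(-43842) = (70 + 29)/1047 - 572/(-43842) = 99*(1/1047) - 572*(-1/43842) = 33/349 + 286/21921 = 823207/7650429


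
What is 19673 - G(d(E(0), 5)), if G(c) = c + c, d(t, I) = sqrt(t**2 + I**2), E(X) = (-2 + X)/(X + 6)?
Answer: 19673 - 2*sqrt(226)/3 ≈ 19663.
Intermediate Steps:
E(X) = (-2 + X)/(6 + X)
d(t, I) = sqrt(I**2 + t**2)
G(c) = 2*c
19673 - G(d(E(0), 5)) = 19673 - 2*sqrt(5**2 + ((-2 + 0)/(6 + 0))**2) = 19673 - 2*sqrt(25 + (-2/6)**2) = 19673 - 2*sqrt(25 + ((1/6)*(-2))**2) = 19673 - 2*sqrt(25 + (-1/3)**2) = 19673 - 2*sqrt(25 + 1/9) = 19673 - 2*sqrt(226/9) = 19673 - 2*sqrt(226)/3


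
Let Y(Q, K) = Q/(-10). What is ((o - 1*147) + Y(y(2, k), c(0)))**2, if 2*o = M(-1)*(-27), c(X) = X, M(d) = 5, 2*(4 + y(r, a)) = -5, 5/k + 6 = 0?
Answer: 18292729/400 ≈ 45732.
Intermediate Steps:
k = -5/6 (k = 5/(-6 + 0) = 5/(-6) = 5*(-1/6) = -5/6 ≈ -0.83333)
y(r, a) = -13/2 (y(r, a) = -4 + (1/2)*(-5) = -4 - 5/2 = -13/2)
Y(Q, K) = -Q/10 (Y(Q, K) = Q*(-1/10) = -Q/10)
o = -135/2 (o = (5*(-27))/2 = (1/2)*(-135) = -135/2 ≈ -67.500)
((o - 1*147) + Y(y(2, k), c(0)))**2 = ((-135/2 - 1*147) - 1/10*(-13/2))**2 = ((-135/2 - 147) + 13/20)**2 = (-429/2 + 13/20)**2 = (-4277/20)**2 = 18292729/400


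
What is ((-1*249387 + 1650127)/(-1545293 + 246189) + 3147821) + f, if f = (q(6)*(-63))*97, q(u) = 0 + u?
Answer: 1010428126095/324776 ≈ 3.1112e+6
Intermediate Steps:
q(u) = u
f = -36666 (f = (6*(-63))*97 = -378*97 = -36666)
((-1*249387 + 1650127)/(-1545293 + 246189) + 3147821) + f = ((-1*249387 + 1650127)/(-1545293 + 246189) + 3147821) - 36666 = ((-249387 + 1650127)/(-1299104) + 3147821) - 36666 = (1400740*(-1/1299104) + 3147821) - 36666 = (-350185/324776 + 3147821) - 36666 = 1022336362911/324776 - 36666 = 1010428126095/324776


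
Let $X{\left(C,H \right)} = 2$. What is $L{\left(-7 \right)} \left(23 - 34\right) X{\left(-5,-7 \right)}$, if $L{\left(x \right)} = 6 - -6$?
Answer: $-264$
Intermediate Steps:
$L{\left(x \right)} = 12$ ($L{\left(x \right)} = 6 + 6 = 12$)
$L{\left(-7 \right)} \left(23 - 34\right) X{\left(-5,-7 \right)} = 12 \left(23 - 34\right) 2 = 12 \left(-11\right) 2 = \left(-132\right) 2 = -264$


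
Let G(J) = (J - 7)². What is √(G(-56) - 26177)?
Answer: 8*I*√347 ≈ 149.02*I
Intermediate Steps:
G(J) = (-7 + J)²
√(G(-56) - 26177) = √((-7 - 56)² - 26177) = √((-63)² - 26177) = √(3969 - 26177) = √(-22208) = 8*I*√347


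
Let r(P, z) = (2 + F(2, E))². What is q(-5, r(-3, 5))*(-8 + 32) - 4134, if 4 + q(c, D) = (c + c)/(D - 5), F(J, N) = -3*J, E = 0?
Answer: -46770/11 ≈ -4251.8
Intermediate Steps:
r(P, z) = 16 (r(P, z) = (2 - 3*2)² = (2 - 6)² = (-4)² = 16)
q(c, D) = -4 + 2*c/(-5 + D) (q(c, D) = -4 + (c + c)/(D - 5) = -4 + (2*c)/(-5 + D) = -4 + 2*c/(-5 + D))
q(-5, r(-3, 5))*(-8 + 32) - 4134 = (2*(10 - 5 - 2*16)/(-5 + 16))*(-8 + 32) - 4134 = (2*(10 - 5 - 32)/11)*24 - 4134 = (2*(1/11)*(-27))*24 - 4134 = -54/11*24 - 4134 = -1296/11 - 4134 = -46770/11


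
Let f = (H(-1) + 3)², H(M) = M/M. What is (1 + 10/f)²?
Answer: 169/64 ≈ 2.6406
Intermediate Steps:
H(M) = 1
f = 16 (f = (1 + 3)² = 4² = 16)
(1 + 10/f)² = (1 + 10/16)² = (1 + 10*(1/16))² = (1 + 5/8)² = (13/8)² = 169/64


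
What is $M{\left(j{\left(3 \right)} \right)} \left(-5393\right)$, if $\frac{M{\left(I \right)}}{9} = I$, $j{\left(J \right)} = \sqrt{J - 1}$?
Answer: $- 48537 \sqrt{2} \approx -68642.0$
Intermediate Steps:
$j{\left(J \right)} = \sqrt{-1 + J}$
$M{\left(I \right)} = 9 I$
$M{\left(j{\left(3 \right)} \right)} \left(-5393\right) = 9 \sqrt{-1 + 3} \left(-5393\right) = 9 \sqrt{2} \left(-5393\right) = - 48537 \sqrt{2}$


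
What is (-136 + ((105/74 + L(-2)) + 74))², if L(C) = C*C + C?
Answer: 18792225/5476 ≈ 3431.7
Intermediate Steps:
L(C) = C + C² (L(C) = C² + C = C + C²)
(-136 + ((105/74 + L(-2)) + 74))² = (-136 + ((105/74 - 2*(1 - 2)) + 74))² = (-136 + ((105*(1/74) - 2*(-1)) + 74))² = (-136 + ((105/74 + 2) + 74))² = (-136 + (253/74 + 74))² = (-136 + 5729/74)² = (-4335/74)² = 18792225/5476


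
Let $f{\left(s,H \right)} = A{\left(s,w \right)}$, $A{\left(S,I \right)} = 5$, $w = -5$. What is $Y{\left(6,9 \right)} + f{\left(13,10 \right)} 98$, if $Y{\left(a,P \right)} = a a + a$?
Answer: $532$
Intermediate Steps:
$f{\left(s,H \right)} = 5$
$Y{\left(a,P \right)} = a + a^{2}$ ($Y{\left(a,P \right)} = a^{2} + a = a + a^{2}$)
$Y{\left(6,9 \right)} + f{\left(13,10 \right)} 98 = 6 \left(1 + 6\right) + 5 \cdot 98 = 6 \cdot 7 + 490 = 42 + 490 = 532$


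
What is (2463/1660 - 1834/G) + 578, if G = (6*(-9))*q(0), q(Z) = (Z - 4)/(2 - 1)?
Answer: 12795953/22410 ≈ 570.99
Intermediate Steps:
q(Z) = -4 + Z (q(Z) = (-4 + Z)/1 = (-4 + Z)*1 = -4 + Z)
G = 216 (G = (6*(-9))*(-4 + 0) = -54*(-4) = 216)
(2463/1660 - 1834/G) + 578 = (2463/1660 - 1834/216) + 578 = (2463*(1/1660) - 1834*1/216) + 578 = (2463/1660 - 917/108) + 578 = -157027/22410 + 578 = 12795953/22410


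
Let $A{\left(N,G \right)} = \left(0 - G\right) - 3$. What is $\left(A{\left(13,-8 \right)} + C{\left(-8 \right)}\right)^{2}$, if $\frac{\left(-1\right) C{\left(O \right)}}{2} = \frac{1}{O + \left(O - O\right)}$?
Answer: $\frac{441}{16} \approx 27.563$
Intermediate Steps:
$C{\left(O \right)} = - \frac{2}{O}$ ($C{\left(O \right)} = - \frac{2}{O + \left(O - O\right)} = - \frac{2}{O + 0} = - \frac{2}{O}$)
$A{\left(N,G \right)} = -3 - G$ ($A{\left(N,G \right)} = - G - 3 = -3 - G$)
$\left(A{\left(13,-8 \right)} + C{\left(-8 \right)}\right)^{2} = \left(\left(-3 - -8\right) - \frac{2}{-8}\right)^{2} = \left(\left(-3 + 8\right) - - \frac{1}{4}\right)^{2} = \left(5 + \frac{1}{4}\right)^{2} = \left(\frac{21}{4}\right)^{2} = \frac{441}{16}$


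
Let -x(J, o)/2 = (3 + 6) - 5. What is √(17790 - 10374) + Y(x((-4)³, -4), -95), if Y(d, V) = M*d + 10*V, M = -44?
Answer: -598 + 6*√206 ≈ -511.88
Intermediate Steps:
x(J, o) = -8 (x(J, o) = -2*((3 + 6) - 5) = -2*(9 - 5) = -2*4 = -8)
Y(d, V) = -44*d + 10*V
√(17790 - 10374) + Y(x((-4)³, -4), -95) = √(17790 - 10374) + (-44*(-8) + 10*(-95)) = √7416 + (352 - 950) = 6*√206 - 598 = -598 + 6*√206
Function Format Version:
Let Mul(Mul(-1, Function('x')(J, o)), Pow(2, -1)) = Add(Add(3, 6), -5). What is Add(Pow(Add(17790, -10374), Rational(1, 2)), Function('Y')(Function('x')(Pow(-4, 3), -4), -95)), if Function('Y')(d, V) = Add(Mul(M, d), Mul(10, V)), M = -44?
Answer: Add(-598, Mul(6, Pow(206, Rational(1, 2)))) ≈ -511.88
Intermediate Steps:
Function('x')(J, o) = -8 (Function('x')(J, o) = Mul(-2, Add(Add(3, 6), -5)) = Mul(-2, Add(9, -5)) = Mul(-2, 4) = -8)
Function('Y')(d, V) = Add(Mul(-44, d), Mul(10, V))
Add(Pow(Add(17790, -10374), Rational(1, 2)), Function('Y')(Function('x')(Pow(-4, 3), -4), -95)) = Add(Pow(Add(17790, -10374), Rational(1, 2)), Add(Mul(-44, -8), Mul(10, -95))) = Add(Pow(7416, Rational(1, 2)), Add(352, -950)) = Add(Mul(6, Pow(206, Rational(1, 2))), -598) = Add(-598, Mul(6, Pow(206, Rational(1, 2))))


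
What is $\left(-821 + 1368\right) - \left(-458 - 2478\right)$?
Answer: $3483$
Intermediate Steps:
$\left(-821 + 1368\right) - \left(-458 - 2478\right) = 547 - -2936 = 547 + 2936 = 3483$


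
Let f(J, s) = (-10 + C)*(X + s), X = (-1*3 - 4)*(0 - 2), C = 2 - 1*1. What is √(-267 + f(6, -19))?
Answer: I*√222 ≈ 14.9*I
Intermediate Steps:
C = 1 (C = 2 - 1 = 1)
X = 14 (X = (-3 - 4)*(-2) = -7*(-2) = 14)
f(J, s) = -126 - 9*s (f(J, s) = (-10 + 1)*(14 + s) = -9*(14 + s) = -126 - 9*s)
√(-267 + f(6, -19)) = √(-267 + (-126 - 9*(-19))) = √(-267 + (-126 + 171)) = √(-267 + 45) = √(-222) = I*√222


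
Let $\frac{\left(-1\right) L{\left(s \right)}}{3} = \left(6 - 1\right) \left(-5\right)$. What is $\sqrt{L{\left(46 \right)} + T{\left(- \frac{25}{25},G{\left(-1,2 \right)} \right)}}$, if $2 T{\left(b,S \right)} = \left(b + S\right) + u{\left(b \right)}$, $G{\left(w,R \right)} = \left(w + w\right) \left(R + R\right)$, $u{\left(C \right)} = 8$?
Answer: $\frac{\sqrt{298}}{2} \approx 8.6313$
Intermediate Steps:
$G{\left(w,R \right)} = 4 R w$ ($G{\left(w,R \right)} = 2 w 2 R = 4 R w$)
$T{\left(b,S \right)} = 4 + \frac{S}{2} + \frac{b}{2}$ ($T{\left(b,S \right)} = \frac{\left(b + S\right) + 8}{2} = \frac{\left(S + b\right) + 8}{2} = \frac{8 + S + b}{2} = 4 + \frac{S}{2} + \frac{b}{2}$)
$L{\left(s \right)} = 75$ ($L{\left(s \right)} = - 3 \left(6 - 1\right) \left(-5\right) = - 3 \cdot 5 \left(-5\right) = \left(-3\right) \left(-25\right) = 75$)
$\sqrt{L{\left(46 \right)} + T{\left(- \frac{25}{25},G{\left(-1,2 \right)} \right)}} = \sqrt{75 + \left(4 + \frac{4 \cdot 2 \left(-1\right)}{2} + \frac{\left(-25\right) \frac{1}{25}}{2}\right)} = \sqrt{75 + \left(4 + \frac{1}{2} \left(-8\right) + \frac{\left(-25\right) \frac{1}{25}}{2}\right)} = \sqrt{75 + \left(4 - 4 + \frac{1}{2} \left(-1\right)\right)} = \sqrt{75 - \frac{1}{2}} = \sqrt{\frac{149}{2}} = \frac{\sqrt{298}}{2}$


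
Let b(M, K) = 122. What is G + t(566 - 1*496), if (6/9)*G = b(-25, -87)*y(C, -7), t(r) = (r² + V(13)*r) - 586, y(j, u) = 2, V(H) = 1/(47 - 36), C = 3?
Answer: 51550/11 ≈ 4686.4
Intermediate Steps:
V(H) = 1/11
t(r) = -586 + r² + r/11 (t(r) = (r² + r/11) - 586 = -586 + r² + r/11)
G = 366 (G = 3*(122*2)/2 = (3/2)*244 = 366)
G + t(566 - 1*496) = 366 + (-586 + (566 - 1*496)² + (566 - 1*496)/11) = 366 + (-586 + (566 - 496)² + (566 - 496)/11) = 366 + (-586 + 70² + (1/11)*70) = 366 + (-586 + 4900 + 70/11) = 366 + 47524/11 = 51550/11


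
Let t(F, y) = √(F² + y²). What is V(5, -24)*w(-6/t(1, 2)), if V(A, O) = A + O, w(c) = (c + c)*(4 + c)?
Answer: -1368/5 + 912*√5/5 ≈ 134.26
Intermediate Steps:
w(c) = 2*c*(4 + c) (w(c) = (2*c)*(4 + c) = 2*c*(4 + c))
V(5, -24)*w(-6/t(1, 2)) = (5 - 24)*(2*(-6/√(1² + 2²))*(4 - 6/√(1² + 2²))) = -38*(-6/√(1 + 4))*(4 - 6/√(1 + 4)) = -38*(-6*√5/5)*(4 - 6*√5/5) = -(-228)*√5*(4 - 6*√5/5)/5 = 228*√5*(4 - 6*√5/5)/5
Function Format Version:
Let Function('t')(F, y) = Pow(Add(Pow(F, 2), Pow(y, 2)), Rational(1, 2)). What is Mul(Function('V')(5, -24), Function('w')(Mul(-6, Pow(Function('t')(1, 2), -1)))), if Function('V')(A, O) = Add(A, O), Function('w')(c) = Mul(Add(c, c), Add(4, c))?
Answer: Add(Rational(-1368, 5), Mul(Rational(912, 5), Pow(5, Rational(1, 2)))) ≈ 134.26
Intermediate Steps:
Function('w')(c) = Mul(2, c, Add(4, c)) (Function('w')(c) = Mul(Mul(2, c), Add(4, c)) = Mul(2, c, Add(4, c)))
Mul(Function('V')(5, -24), Function('w')(Mul(-6, Pow(Function('t')(1, 2), -1)))) = Mul(Add(5, -24), Mul(2, Mul(-6, Pow(Pow(Add(Pow(1, 2), Pow(2, 2)), Rational(1, 2)), -1)), Add(4, Mul(-6, Pow(Pow(Add(Pow(1, 2), Pow(2, 2)), Rational(1, 2)), -1))))) = Mul(-19, Mul(2, Mul(-6, Pow(Pow(Add(1, 4), Rational(1, 2)), -1)), Add(4, Mul(-6, Pow(Pow(Add(1, 4), Rational(1, 2)), -1))))) = Mul(-19, Mul(2, Mul(-6, Pow(Pow(5, Rational(1, 2)), -1)), Add(4, Mul(-6, Pow(Pow(5, Rational(1, 2)), -1))))) = Mul(-19, Mul(2, Mul(-6, Mul(Rational(1, 5), Pow(5, Rational(1, 2)))), Add(4, Mul(-6, Mul(Rational(1, 5), Pow(5, Rational(1, 2))))))) = Mul(-19, Mul(2, Mul(Rational(-6, 5), Pow(5, Rational(1, 2))), Add(4, Mul(Rational(-6, 5), Pow(5, Rational(1, 2)))))) = Mul(-19, Mul(Rational(-12, 5), Pow(5, Rational(1, 2)), Add(4, Mul(Rational(-6, 5), Pow(5, Rational(1, 2)))))) = Mul(Rational(228, 5), Pow(5, Rational(1, 2)), Add(4, Mul(Rational(-6, 5), Pow(5, Rational(1, 2)))))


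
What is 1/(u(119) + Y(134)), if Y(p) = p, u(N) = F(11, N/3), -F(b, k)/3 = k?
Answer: 1/15 ≈ 0.066667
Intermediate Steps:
F(b, k) = -3*k
u(N) = -N (u(N) = -3*N/3 = -N)
1/(u(119) + Y(134)) = 1/(-1*119 + 134) = 1/(-119 + 134) = 1/15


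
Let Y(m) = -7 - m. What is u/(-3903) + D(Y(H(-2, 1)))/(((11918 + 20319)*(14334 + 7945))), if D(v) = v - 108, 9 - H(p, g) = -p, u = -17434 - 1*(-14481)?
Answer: 2120868111053/2803166304069 ≈ 0.75660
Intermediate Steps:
u = -2953 (u = -17434 + 14481 = -2953)
H(p, g) = 9 + p (H(p, g) = 9 - (-1)*p = 9 + p)
D(v) = -108 + v
u/(-3903) + D(Y(H(-2, 1)))/(((11918 + 20319)*(14334 + 7945))) = -2953/(-3903) + (-108 + (-7 - (9 - 2)))/(((11918 + 20319)*(14334 + 7945))) = -2953*(-1/3903) + (-108 + (-7 - 1*7))/((32237*22279)) = 2953/3903 + (-108 + (-7 - 7))/718208123 = 2953/3903 + (-108 - 14)*(1/718208123) = 2953/3903 - 122*1/718208123 = 2953/3903 - 122/718208123 = 2120868111053/2803166304069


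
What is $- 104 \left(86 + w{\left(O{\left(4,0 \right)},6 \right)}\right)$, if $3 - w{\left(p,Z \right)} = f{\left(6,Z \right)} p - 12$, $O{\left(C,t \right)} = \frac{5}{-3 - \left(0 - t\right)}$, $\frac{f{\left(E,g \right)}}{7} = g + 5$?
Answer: $- \frac{71552}{3} \approx -23851.0$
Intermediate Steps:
$f{\left(E,g \right)} = 35 + 7 g$ ($f{\left(E,g \right)} = 7 \left(g + 5\right) = 7 \left(5 + g\right) = 35 + 7 g$)
$O{\left(C,t \right)} = \frac{5}{-3 + t}$ ($O{\left(C,t \right)} = \frac{5}{-3 - - t} = \frac{5}{-3 + t}$)
$w{\left(p,Z \right)} = 15 - p \left(35 + 7 Z\right)$ ($w{\left(p,Z \right)} = 3 - \left(\left(35 + 7 Z\right) p - 12\right) = 3 - \left(p \left(35 + 7 Z\right) - 12\right) = 3 - \left(-12 + p \left(35 + 7 Z\right)\right) = 15 - p \left(35 + 7 Z\right)$)
$- 104 \left(86 + w{\left(O{\left(4,0 \right)},6 \right)}\right) = - 104 \left(86 - \left(-15 + 7 \frac{5}{-3 + 0} \left(5 + 6\right)\right)\right) = - 104 \left(86 - \left(-15 + 7 \frac{5}{-3} \cdot 11\right)\right) = - 104 \left(86 - \left(-15 + 7 \cdot 5 \left(- \frac{1}{3}\right) 11\right)\right) = - 104 \left(86 - \left(-15 - \frac{385}{3}\right)\right) = - 104 \left(86 + \left(15 + \frac{385}{3}\right)\right) = - 104 \left(86 + \frac{430}{3}\right) = \left(-104\right) \frac{688}{3} = - \frac{71552}{3}$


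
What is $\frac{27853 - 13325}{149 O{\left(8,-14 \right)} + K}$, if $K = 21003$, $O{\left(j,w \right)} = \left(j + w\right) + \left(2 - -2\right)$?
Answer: $\frac{14528}{20705} \approx 0.70167$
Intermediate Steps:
$O{\left(j,w \right)} = 4 + j + w$ ($O{\left(j,w \right)} = \left(j + w\right) + \left(2 + 2\right) = \left(j + w\right) + 4 = 4 + j + w$)
$\frac{27853 - 13325}{149 O{\left(8,-14 \right)} + K} = \frac{27853 - 13325}{149 \left(4 + 8 - 14\right) + 21003} = \frac{14528}{149 \left(-2\right) + 21003} = \frac{14528}{-298 + 21003} = \frac{14528}{20705}$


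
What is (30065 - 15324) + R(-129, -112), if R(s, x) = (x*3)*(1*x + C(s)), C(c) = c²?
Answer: -5539003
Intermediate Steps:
R(s, x) = 3*x*(x + s²) (R(s, x) = (x*3)*(1*x + s²) = (3*x)*(x + s²) = 3*x*(x + s²))
(30065 - 15324) + R(-129, -112) = (30065 - 15324) + 3*(-112)*(-112 + (-129)²) = 14741 + 3*(-112)*(-112 + 16641) = 14741 + 3*(-112)*16529 = 14741 - 5553744 = -5539003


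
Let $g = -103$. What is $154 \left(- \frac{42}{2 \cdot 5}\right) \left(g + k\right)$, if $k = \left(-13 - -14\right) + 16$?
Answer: $\frac{278124}{5} \approx 55625.0$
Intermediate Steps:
$k = 17$ ($k = \left(-13 + 14\right) + 16 = 1 + 16 = 17$)
$154 \left(- \frac{42}{2 \cdot 5}\right) \left(g + k\right) = 154 \left(- \frac{42}{2 \cdot 5}\right) \left(-103 + 17\right) = 154 \left(- \frac{42}{10}\right) \left(-86\right) = 154 \left(\left(-42\right) \frac{1}{10}\right) \left(-86\right) = 154 \left(- \frac{21}{5}\right) \left(-86\right) = \left(- \frac{3234}{5}\right) \left(-86\right) = \frac{278124}{5}$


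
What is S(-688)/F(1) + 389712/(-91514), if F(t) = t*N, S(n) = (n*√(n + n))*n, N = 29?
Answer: -194856/45757 + 1893376*I*√86/29 ≈ -4.2585 + 6.0546e+5*I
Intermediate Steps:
S(n) = √2*n^(5/2) (S(n) = (n*√(2*n))*n = (n*(√2*√n))*n = (√2*n^(3/2))*n = √2*n^(5/2))
F(t) = 29*t (F(t) = t*29 = 29*t)
S(-688)/F(1) + 389712/(-91514) = (√2*(-688)^(5/2))/((29*1)) + 389712/(-91514) = (√2*(1893376*I*√43))/29 + 389712*(-1/91514) = (1893376*I*√86)*(1/29) - 194856/45757 = 1893376*I*√86/29 - 194856/45757 = -194856/45757 + 1893376*I*√86/29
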